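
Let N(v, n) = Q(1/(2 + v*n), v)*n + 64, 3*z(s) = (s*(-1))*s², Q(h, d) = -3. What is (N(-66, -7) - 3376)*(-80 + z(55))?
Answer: 182776655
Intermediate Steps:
z(s) = -s³/3 (z(s) = ((s*(-1))*s²)/3 = ((-s)*s²)/3 = (-s³)/3 = -s³/3)
N(v, n) = 64 - 3*n (N(v, n) = -3*n + 64 = 64 - 3*n)
(N(-66, -7) - 3376)*(-80 + z(55)) = ((64 - 3*(-7)) - 3376)*(-80 - ⅓*55³) = ((64 + 21) - 3376)*(-80 - ⅓*166375) = (85 - 3376)*(-80 - 166375/3) = -3291*(-166615/3) = 182776655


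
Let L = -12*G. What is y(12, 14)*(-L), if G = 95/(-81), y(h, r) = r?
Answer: -5320/27 ≈ -197.04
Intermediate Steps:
G = -95/81 (G = 95*(-1/81) = -95/81 ≈ -1.1728)
L = 380/27 (L = -12*(-95/81) = 380/27 ≈ 14.074)
y(12, 14)*(-L) = 14*(-1*380/27) = 14*(-380/27) = -5320/27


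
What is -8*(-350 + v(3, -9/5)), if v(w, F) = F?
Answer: 14072/5 ≈ 2814.4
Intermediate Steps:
-8*(-350 + v(3, -9/5)) = -8*(-350 - 9/5) = -8*(-1759/5) = 14072/5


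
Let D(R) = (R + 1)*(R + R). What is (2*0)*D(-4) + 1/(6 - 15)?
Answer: -⅑ ≈ -0.11111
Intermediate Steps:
D(R) = 2*R*(1 + R) (D(R) = (1 + R)*(2*R) = 2*R*(1 + R))
(2*0)*D(-4) + 1/(6 - 15) = (2*0)*(2*(-4)*(1 - 4)) + 1/(6 - 15) = 0*(2*(-4)*(-3)) + 1/(-9) = 0*24 - ⅑ = 0 - ⅑ = -⅑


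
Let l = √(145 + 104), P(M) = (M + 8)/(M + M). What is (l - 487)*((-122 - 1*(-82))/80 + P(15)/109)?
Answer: 392522/1635 - 806*√249/1635 ≈ 232.30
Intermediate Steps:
P(M) = (8 + M)/(2*M) (P(M) = (8 + M)/((2*M)) = (8 + M)*(1/(2*M)) = (8 + M)/(2*M))
l = √249 ≈ 15.780
(l - 487)*((-122 - 1*(-82))/80 + P(15)/109) = (√249 - 487)*((-122 - 1*(-82))/80 + ((½)*(8 + 15)/15)/109) = (-487 + √249)*((-122 + 82)*(1/80) + ((½)*(1/15)*23)*(1/109)) = (-487 + √249)*(-40*1/80 + (23/30)*(1/109)) = (-487 + √249)*(-½ + 23/3270) = (-487 + √249)*(-806/1635) = 392522/1635 - 806*√249/1635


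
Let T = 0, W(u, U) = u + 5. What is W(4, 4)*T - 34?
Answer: -34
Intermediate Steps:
W(u, U) = 5 + u
W(4, 4)*T - 34 = (5 + 4)*0 - 34 = 9*0 - 34 = 0 - 34 = -34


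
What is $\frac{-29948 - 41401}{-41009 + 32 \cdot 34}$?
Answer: $\frac{23783}{13307} \approx 1.7873$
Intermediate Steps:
$\frac{-29948 - 41401}{-41009 + 32 \cdot 34} = - \frac{71349}{-41009 + 1088} = - \frac{71349}{-39921} = \left(-71349\right) \left(- \frac{1}{39921}\right) = \frac{23783}{13307}$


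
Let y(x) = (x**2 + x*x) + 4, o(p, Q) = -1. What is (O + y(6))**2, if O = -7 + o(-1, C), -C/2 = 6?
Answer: 4624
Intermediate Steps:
C = -12 (C = -2*6 = -12)
y(x) = 4 + 2*x**2 (y(x) = (x**2 + x**2) + 4 = 2*x**2 + 4 = 4 + 2*x**2)
O = -8 (O = -7 - 1 = -8)
(O + y(6))**2 = (-8 + (4 + 2*6**2))**2 = (-8 + (4 + 2*36))**2 = (-8 + (4 + 72))**2 = (-8 + 76)**2 = 68**2 = 4624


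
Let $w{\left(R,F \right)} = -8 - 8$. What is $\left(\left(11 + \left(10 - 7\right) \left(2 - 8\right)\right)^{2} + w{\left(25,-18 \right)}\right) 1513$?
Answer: $49929$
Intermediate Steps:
$w{\left(R,F \right)} = -16$ ($w{\left(R,F \right)} = -8 - 8 = -16$)
$\left(\left(11 + \left(10 - 7\right) \left(2 - 8\right)\right)^{2} + w{\left(25,-18 \right)}\right) 1513 = \left(\left(11 + \left(10 - 7\right) \left(2 - 8\right)\right)^{2} - 16\right) 1513 = \left(\left(11 + 3 \left(-6\right)\right)^{2} - 16\right) 1513 = \left(\left(11 - 18\right)^{2} - 16\right) 1513 = \left(\left(-7\right)^{2} - 16\right) 1513 = \left(49 - 16\right) 1513 = 33 \cdot 1513 = 49929$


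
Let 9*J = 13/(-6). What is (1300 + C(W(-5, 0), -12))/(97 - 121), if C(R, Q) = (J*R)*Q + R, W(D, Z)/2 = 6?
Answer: -505/9 ≈ -56.111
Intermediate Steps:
J = -13/54 (J = (13/(-6))/9 = (13*(-1/6))/9 = (1/9)*(-13/6) = -13/54 ≈ -0.24074)
W(D, Z) = 12 (W(D, Z) = 2*6 = 12)
C(R, Q) = R - 13*Q*R/54 (C(R, Q) = (-13*R/54)*Q + R = -13*Q*R/54 + R = R - 13*Q*R/54)
(1300 + C(W(-5, 0), -12))/(97 - 121) = (1300 + (1/54)*12*(54 - 13*(-12)))/(97 - 121) = (1300 + (1/54)*12*(54 + 156))/(-24) = -(1300 + (1/54)*12*210)/24 = -(1300 + 140/3)/24 = -1/24*4040/3 = -505/9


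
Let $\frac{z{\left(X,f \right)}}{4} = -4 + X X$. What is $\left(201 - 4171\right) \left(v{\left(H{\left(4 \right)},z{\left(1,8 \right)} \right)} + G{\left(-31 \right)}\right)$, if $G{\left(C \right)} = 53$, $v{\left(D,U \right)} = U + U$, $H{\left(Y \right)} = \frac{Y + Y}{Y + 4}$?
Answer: $-115130$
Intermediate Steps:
$z{\left(X,f \right)} = -16 + 4 X^{2}$ ($z{\left(X,f \right)} = 4 \left(-4 + X X\right) = 4 \left(-4 + X^{2}\right) = -16 + 4 X^{2}$)
$H{\left(Y \right)} = \frac{2 Y}{4 + Y}$
$v{\left(D,U \right)} = 2 U$
$\left(201 - 4171\right) \left(v{\left(H{\left(4 \right)},z{\left(1,8 \right)} \right)} + G{\left(-31 \right)}\right) = \left(201 - 4171\right) \left(2 \left(-16 + 4 \cdot 1^{2}\right) + 53\right) = - 3970 \left(2 \left(-16 + 4 \cdot 1\right) + 53\right) = - 3970 \left(2 \left(-16 + 4\right) + 53\right) = - 3970 \left(2 \left(-12\right) + 53\right) = - 3970 \left(-24 + 53\right) = \left(-3970\right) 29 = -115130$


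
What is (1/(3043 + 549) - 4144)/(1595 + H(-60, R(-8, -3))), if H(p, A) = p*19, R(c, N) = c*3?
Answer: -1145019/125720 ≈ -9.1077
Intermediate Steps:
R(c, N) = 3*c
H(p, A) = 19*p
(1/(3043 + 549) - 4144)/(1595 + H(-60, R(-8, -3))) = (1/(3043 + 549) - 4144)/(1595 + 19*(-60)) = (1/3592 - 4144)/(1595 - 1140) = (1/3592 - 4144)/455 = -14885247/3592*1/455 = -1145019/125720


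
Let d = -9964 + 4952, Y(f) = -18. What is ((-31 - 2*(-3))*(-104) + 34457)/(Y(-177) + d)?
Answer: -37057/5030 ≈ -7.3672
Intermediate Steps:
d = -5012
((-31 - 2*(-3))*(-104) + 34457)/(Y(-177) + d) = ((-31 - 2*(-3))*(-104) + 34457)/(-18 - 5012) = ((-31 + 6)*(-104) + 34457)/(-5030) = (-25*(-104) + 34457)*(-1/5030) = (2600 + 34457)*(-1/5030) = 37057*(-1/5030) = -37057/5030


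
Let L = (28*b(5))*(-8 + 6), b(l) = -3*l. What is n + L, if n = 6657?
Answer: 7497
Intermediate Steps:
L = 840 (L = (28*(-3*5))*(-8 + 6) = (28*(-15))*(-2) = -420*(-2) = 840)
n + L = 6657 + 840 = 7497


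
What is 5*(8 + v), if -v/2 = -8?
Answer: 120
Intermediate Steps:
v = 16 (v = -2*(-8) = 16)
5*(8 + v) = 5*(8 + 16) = 5*24 = 120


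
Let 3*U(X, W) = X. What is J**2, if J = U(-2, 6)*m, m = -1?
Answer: 4/9 ≈ 0.44444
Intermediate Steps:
U(X, W) = X/3
J = 2/3 (J = ((1/3)*(-2))*(-1) = -2/3*(-1) = 2/3 ≈ 0.66667)
J**2 = (2/3)**2 = 4/9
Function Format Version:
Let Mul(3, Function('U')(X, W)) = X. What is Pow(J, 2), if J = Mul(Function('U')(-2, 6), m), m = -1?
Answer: Rational(4, 9) ≈ 0.44444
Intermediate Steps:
Function('U')(X, W) = Mul(Rational(1, 3), X)
J = Rational(2, 3) (J = Mul(Mul(Rational(1, 3), -2), -1) = Mul(Rational(-2, 3), -1) = Rational(2, 3) ≈ 0.66667)
Pow(J, 2) = Pow(Rational(2, 3), 2) = Rational(4, 9)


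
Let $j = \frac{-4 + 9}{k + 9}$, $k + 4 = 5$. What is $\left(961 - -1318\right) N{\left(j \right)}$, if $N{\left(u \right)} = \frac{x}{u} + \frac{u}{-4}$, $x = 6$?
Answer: $\frac{216505}{8} \approx 27063.0$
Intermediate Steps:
$k = 1$ ($k = -4 + 5 = 1$)
$j = \frac{1}{2}$ ($j = \frac{-4 + 9}{1 + 9} = \frac{5}{10} = 5 \cdot \frac{1}{10} = \frac{1}{2} \approx 0.5$)
$N{\left(u \right)} = \frac{6}{u} - \frac{u}{4}$ ($N{\left(u \right)} = \frac{6}{u} + \frac{u}{-4} = \frac{6}{u} + u \left(- \frac{1}{4}\right) = \frac{6}{u} - \frac{u}{4}$)
$\left(961 - -1318\right) N{\left(j \right)} = \left(961 - -1318\right) \left(6 \frac{1}{\frac{1}{2}} - \frac{1}{8}\right) = \left(961 + 1318\right) \left(6 \cdot 2 - \frac{1}{8}\right) = 2279 \left(12 - \frac{1}{8}\right) = 2279 \cdot \frac{95}{8} = \frac{216505}{8}$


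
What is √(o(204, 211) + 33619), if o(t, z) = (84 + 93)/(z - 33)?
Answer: √1065215902/178 ≈ 183.36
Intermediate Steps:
o(t, z) = 177/(-33 + z)
√(o(204, 211) + 33619) = √(177/(-33 + 211) + 33619) = √(177/178 + 33619) = √(5984359/178) = √1065215902/178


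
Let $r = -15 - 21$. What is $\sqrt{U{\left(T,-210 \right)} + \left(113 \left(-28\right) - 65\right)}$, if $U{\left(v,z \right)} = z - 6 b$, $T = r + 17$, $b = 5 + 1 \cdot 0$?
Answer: $i \sqrt{3469} \approx 58.898 i$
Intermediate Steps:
$r = -36$
$b = 5$ ($b = 5 + 0 = 5$)
$T = -19$ ($T = -36 + 17 = -19$)
$U{\left(v,z \right)} = -30 + z$ ($U{\left(v,z \right)} = z - 30 = -30 + z$)
$\sqrt{U{\left(T,-210 \right)} + \left(113 \left(-28\right) - 65\right)} = \sqrt{\left(-30 - 210\right) + \left(113 \left(-28\right) - 65\right)} = \sqrt{-240 - 3229} = \sqrt{-3469} = i \sqrt{3469}$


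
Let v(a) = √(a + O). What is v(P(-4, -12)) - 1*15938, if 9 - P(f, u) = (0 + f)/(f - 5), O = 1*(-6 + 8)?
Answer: -15938 + √95/3 ≈ -15935.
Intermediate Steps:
O = 2 (O = 1*2 = 2)
P(f, u) = 9 - f/(-5 + f) (P(f, u) = 9 - (0 + f)/(f - 5) = 9 - f/(-5 + f))
v(a) = √(2 + a) (v(a) = √(a + 2) = √(2 + a))
v(P(-4, -12)) - 1*15938 = √(2 + (-45 + 8*(-4))/(-5 - 4)) - 1*15938 = √(2 + (-45 - 32)/(-9)) - 15938 = √(2 - ⅑*(-77)) - 15938 = √(2 + 77/9) - 15938 = √(95/9) - 15938 = √95/3 - 15938 = -15938 + √95/3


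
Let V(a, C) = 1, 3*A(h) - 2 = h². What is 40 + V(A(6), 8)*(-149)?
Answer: -109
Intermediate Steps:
A(h) = ⅔ + h²/3
40 + V(A(6), 8)*(-149) = 40 + 1*(-149) = 40 - 149 = -109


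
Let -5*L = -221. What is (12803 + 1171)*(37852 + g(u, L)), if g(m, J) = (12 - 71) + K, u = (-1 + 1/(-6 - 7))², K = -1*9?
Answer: 527993616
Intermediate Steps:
L = 221/5 (L = -⅕*(-221) = 221/5 ≈ 44.200)
K = -9
u = 196/169 (u = (-1 + 1/(-13))² = (-1 - 1/13)² = (-14/13)² = 196/169 ≈ 1.1598)
g(m, J) = -68 (g(m, J) = (12 - 71) - 9 = -59 - 9 = -68)
(12803 + 1171)*(37852 + g(u, L)) = (12803 + 1171)*(37852 - 68) = 13974*37784 = 527993616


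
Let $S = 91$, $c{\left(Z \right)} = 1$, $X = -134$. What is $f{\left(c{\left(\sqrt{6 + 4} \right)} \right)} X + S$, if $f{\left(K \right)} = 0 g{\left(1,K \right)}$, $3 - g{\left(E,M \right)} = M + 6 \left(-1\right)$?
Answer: $91$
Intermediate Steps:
$g{\left(E,M \right)} = 9 - M$ ($g{\left(E,M \right)} = 3 - \left(M + 6 \left(-1\right)\right) = 3 - \left(M - 6\right) = 3 - \left(-6 + M\right) = 9 - M$)
$f{\left(K \right)} = 0$ ($f{\left(K \right)} = 0 \left(9 - K\right) = 0$)
$f{\left(c{\left(\sqrt{6 + 4} \right)} \right)} X + S = 0 \left(-134\right) + 91 = 0 + 91 = 91$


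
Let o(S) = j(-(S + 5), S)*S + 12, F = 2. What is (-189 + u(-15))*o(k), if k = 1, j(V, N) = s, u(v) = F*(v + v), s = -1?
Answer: -2739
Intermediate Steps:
u(v) = 4*v (u(v) = 2*(v + v) = 2*(2*v) = 4*v)
j(V, N) = -1
o(S) = 12 - S (o(S) = -S + 12 = 12 - S)
(-189 + u(-15))*o(k) = (-189 + 4*(-15))*(12 - 1*1) = (-189 - 60)*(12 - 1) = -249*11 = -2739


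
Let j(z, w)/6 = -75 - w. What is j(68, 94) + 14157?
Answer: 13143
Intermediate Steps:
j(z, w) = -450 - 6*w (j(z, w) = 6*(-75 - w) = -450 - 6*w)
j(68, 94) + 14157 = (-450 - 6*94) + 14157 = (-450 - 564) + 14157 = -1014 + 14157 = 13143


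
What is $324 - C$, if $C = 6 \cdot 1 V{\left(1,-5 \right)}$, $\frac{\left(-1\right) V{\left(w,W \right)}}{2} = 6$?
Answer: $396$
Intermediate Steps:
$V{\left(w,W \right)} = -12$ ($V{\left(w,W \right)} = \left(-2\right) 6 = -12$)
$C = -72$ ($C = 6 \cdot 1 \left(-12\right) = 6 \left(-12\right) = -72$)
$324 - C = 324 - -72 = 324 + 72 = 396$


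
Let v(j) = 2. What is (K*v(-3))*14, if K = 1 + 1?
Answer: 56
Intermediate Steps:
K = 2
(K*v(-3))*14 = (2*2)*14 = 4*14 = 56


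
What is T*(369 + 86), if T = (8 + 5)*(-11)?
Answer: -65065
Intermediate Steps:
T = -143 (T = 13*(-11) = -143)
T*(369 + 86) = -143*(369 + 86) = -143*455 = -65065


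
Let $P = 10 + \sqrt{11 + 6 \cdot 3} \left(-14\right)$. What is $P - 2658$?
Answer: $-2648 - 14 \sqrt{29} \approx -2723.4$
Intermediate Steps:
$P = 10 - 14 \sqrt{29}$ ($P = 10 + \sqrt{11 + 18} \left(-14\right) = 10 + \sqrt{29} \left(-14\right) = 10 - 14 \sqrt{29} \approx -65.392$)
$P - 2658 = \left(10 - 14 \sqrt{29}\right) - 2658 = -2648 - 14 \sqrt{29}$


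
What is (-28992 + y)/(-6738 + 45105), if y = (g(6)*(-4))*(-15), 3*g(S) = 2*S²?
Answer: -1312/1827 ≈ -0.71812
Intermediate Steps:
g(S) = 2*S²/3 (g(S) = (2*S²)/3 = 2*S²/3)
y = 1440 (y = (((⅔)*6²)*(-4))*(-15) = (((⅔)*36)*(-4))*(-15) = (24*(-4))*(-15) = -96*(-15) = 1440)
(-28992 + y)/(-6738 + 45105) = (-28992 + 1440)/(-6738 + 45105) = -27552/38367 = -27552*1/38367 = -1312/1827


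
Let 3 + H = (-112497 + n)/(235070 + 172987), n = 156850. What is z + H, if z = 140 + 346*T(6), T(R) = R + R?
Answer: 1750200826/408057 ≈ 4289.1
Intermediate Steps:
T(R) = 2*R
z = 4292 (z = 140 + 346*(2*6) = 140 + 346*12 = 140 + 4152 = 4292)
H = -1179818/408057 (H = -3 + (-112497 + 156850)/(235070 + 172987) = -3 + 44353/408057 = -1179818/408057 ≈ -2.8913)
z + H = 4292 - 1179818/408057 = 1750200826/408057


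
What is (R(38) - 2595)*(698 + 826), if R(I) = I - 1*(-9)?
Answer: -3883152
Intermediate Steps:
R(I) = 9 + I (R(I) = I + 9 = 9 + I)
(R(38) - 2595)*(698 + 826) = ((9 + 38) - 2595)*(698 + 826) = (47 - 2595)*1524 = -2548*1524 = -3883152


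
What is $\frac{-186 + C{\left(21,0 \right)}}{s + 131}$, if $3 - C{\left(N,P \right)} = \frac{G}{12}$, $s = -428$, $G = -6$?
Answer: $\frac{365}{594} \approx 0.61448$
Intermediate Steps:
$C{\left(N,P \right)} = \frac{7}{2}$ ($C{\left(N,P \right)} = 3 - - \frac{6}{12} = 3 - \left(-6\right) \frac{1}{12} = 3 - - \frac{1}{2} = 3 + \frac{1}{2} = \frac{7}{2}$)
$\frac{-186 + C{\left(21,0 \right)}}{s + 131} = \frac{-186 + \frac{7}{2}}{-428 + 131} = - \frac{365}{2 \left(-297\right)} = \left(- \frac{365}{2}\right) \left(- \frac{1}{297}\right) = \frac{365}{594}$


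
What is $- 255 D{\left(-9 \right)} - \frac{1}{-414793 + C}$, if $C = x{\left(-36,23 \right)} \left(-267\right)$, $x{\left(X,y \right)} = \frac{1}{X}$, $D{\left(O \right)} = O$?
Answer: $\frac{11423194977}{4977427} \approx 2295.0$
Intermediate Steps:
$C = \frac{89}{12}$ ($C = \frac{1}{-36} \left(-267\right) = \left(- \frac{1}{36}\right) \left(-267\right) = \frac{89}{12} \approx 7.4167$)
$- 255 D{\left(-9 \right)} - \frac{1}{-414793 + C} = \left(-255\right) \left(-9\right) - \frac{1}{-414793 + \frac{89}{12}} = 2295 - \frac{1}{- \frac{4977427}{12}} = 2295 - - \frac{12}{4977427} = 2295 + \frac{12}{4977427} = \frac{11423194977}{4977427}$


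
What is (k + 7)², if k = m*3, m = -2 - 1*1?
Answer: 4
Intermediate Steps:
m = -3 (m = -2 - 1 = -3)
k = -9 (k = -3*3 = -9)
(k + 7)² = (-9 + 7)² = (-2)² = 4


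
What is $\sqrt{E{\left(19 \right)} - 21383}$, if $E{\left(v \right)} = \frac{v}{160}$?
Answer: $\frac{i \sqrt{34212610}}{40} \approx 146.23 i$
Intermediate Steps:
$E{\left(v \right)} = \frac{v}{160}$ ($E{\left(v \right)} = v \frac{1}{160} = \frac{v}{160}$)
$\sqrt{E{\left(19 \right)} - 21383} = \sqrt{\frac{1}{160} \cdot 19 - 21383} = \sqrt{\frac{19}{160} - 21383} = \sqrt{- \frac{3421261}{160}} = \frac{i \sqrt{34212610}}{40}$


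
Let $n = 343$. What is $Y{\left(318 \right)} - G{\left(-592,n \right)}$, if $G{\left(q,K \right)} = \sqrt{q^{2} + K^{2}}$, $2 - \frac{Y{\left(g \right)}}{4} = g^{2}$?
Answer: $-404488 - \sqrt{468113} \approx -4.0517 \cdot 10^{5}$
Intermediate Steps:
$Y{\left(g \right)} = 8 - 4 g^{2}$
$G{\left(q,K \right)} = \sqrt{K^{2} + q^{2}}$
$Y{\left(318 \right)} - G{\left(-592,n \right)} = \left(8 - 4 \cdot 318^{2}\right) - \sqrt{343^{2} + \left(-592\right)^{2}} = \left(8 - 404496\right) - \sqrt{117649 + 350464} = \left(8 - 404496\right) - \sqrt{468113} = -404488 - \sqrt{468113}$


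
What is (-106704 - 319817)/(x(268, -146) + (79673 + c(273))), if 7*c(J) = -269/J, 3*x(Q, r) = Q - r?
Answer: -815081631/152518552 ≈ -5.3441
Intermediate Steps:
x(Q, r) = -r/3 + Q/3 (x(Q, r) = (Q - r)/3 = -r/3 + Q/3)
c(J) = -269/(7*J) (c(J) = (-269/J)/7 = -269/(7*J))
(-106704 - 319817)/(x(268, -146) + (79673 + c(273))) = (-106704 - 319817)/((-⅓*(-146) + (⅓)*268) + (79673 - 269/7/273)) = -426521/((146/3 + 268/3) + (79673 - 269/7*1/273)) = -426521/(138 + (79673 - 269/1911)) = -426521/(138 + 152254834/1911) = -426521/152518552/1911 = -426521*1911/152518552 = -815081631/152518552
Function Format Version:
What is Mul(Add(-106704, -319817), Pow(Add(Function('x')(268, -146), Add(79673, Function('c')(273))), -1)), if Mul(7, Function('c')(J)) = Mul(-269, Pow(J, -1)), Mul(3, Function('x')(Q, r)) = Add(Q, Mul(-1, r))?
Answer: Rational(-815081631, 152518552) ≈ -5.3441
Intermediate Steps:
Function('x')(Q, r) = Add(Mul(Rational(-1, 3), r), Mul(Rational(1, 3), Q)) (Function('x')(Q, r) = Mul(Rational(1, 3), Add(Q, Mul(-1, r))) = Add(Mul(Rational(-1, 3), r), Mul(Rational(1, 3), Q)))
Function('c')(J) = Mul(Rational(-269, 7), Pow(J, -1)) (Function('c')(J) = Mul(Rational(1, 7), Mul(-269, Pow(J, -1))) = Mul(Rational(-269, 7), Pow(J, -1)))
Mul(Add(-106704, -319817), Pow(Add(Function('x')(268, -146), Add(79673, Function('c')(273))), -1)) = Mul(Add(-106704, -319817), Pow(Add(Add(Mul(Rational(-1, 3), -146), Mul(Rational(1, 3), 268)), Add(79673, Mul(Rational(-269, 7), Pow(273, -1)))), -1)) = Mul(-426521, Pow(Add(Add(Rational(146, 3), Rational(268, 3)), Add(79673, Mul(Rational(-269, 7), Rational(1, 273)))), -1)) = Mul(-426521, Pow(Add(138, Add(79673, Rational(-269, 1911))), -1)) = Mul(-426521, Pow(Add(138, Rational(152254834, 1911)), -1)) = Mul(-426521, Pow(Rational(152518552, 1911), -1)) = Mul(-426521, Rational(1911, 152518552)) = Rational(-815081631, 152518552)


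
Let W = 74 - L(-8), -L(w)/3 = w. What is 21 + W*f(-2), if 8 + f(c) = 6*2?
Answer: 221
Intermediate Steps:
f(c) = 4 (f(c) = -8 + 6*2 = -8 + 12 = 4)
L(w) = -3*w
W = 50 (W = 74 - (-3)*(-8) = 74 - 1*24 = 74 - 24 = 50)
21 + W*f(-2) = 21 + 50*4 = 21 + 200 = 221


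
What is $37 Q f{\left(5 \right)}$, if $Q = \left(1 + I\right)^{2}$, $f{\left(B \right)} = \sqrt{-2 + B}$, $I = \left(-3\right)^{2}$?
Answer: $3700 \sqrt{3} \approx 6408.6$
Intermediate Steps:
$I = 9$
$Q = 100$ ($Q = \left(1 + 9\right)^{2} = 10^{2} = 100$)
$37 Q f{\left(5 \right)} = 37 \cdot 100 \sqrt{-2 + 5} = 3700 \sqrt{3}$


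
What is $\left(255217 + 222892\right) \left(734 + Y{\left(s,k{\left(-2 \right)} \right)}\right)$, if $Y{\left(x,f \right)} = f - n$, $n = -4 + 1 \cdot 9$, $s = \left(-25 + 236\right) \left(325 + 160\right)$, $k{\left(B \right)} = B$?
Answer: $347585243$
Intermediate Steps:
$s = 102335$ ($s = 211 \cdot 485 = 102335$)
$n = 5$ ($n = -4 + 9 = 5$)
$Y{\left(x,f \right)} = -5 + f$ ($Y{\left(x,f \right)} = f - 5 = -5 + f$)
$\left(255217 + 222892\right) \left(734 + Y{\left(s,k{\left(-2 \right)} \right)}\right) = \left(255217 + 222892\right) \left(734 - 7\right) = 478109 \left(734 - 7\right) = 478109 \cdot 727 = 347585243$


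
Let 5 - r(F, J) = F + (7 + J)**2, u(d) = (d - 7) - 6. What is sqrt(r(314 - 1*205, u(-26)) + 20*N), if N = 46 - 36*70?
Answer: 4*I*sqrt(3163) ≈ 224.96*I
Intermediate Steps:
N = -2474 (N = 46 - 2520 = -2474)
u(d) = -13 + d (u(d) = (-7 + d) - 6 = -13 + d)
r(F, J) = 5 - F - (7 + J)**2 (r(F, J) = 5 - (F + (7 + J)**2) = 5 + (-F - (7 + J)**2) = 5 - F - (7 + J)**2)
sqrt(r(314 - 1*205, u(-26)) + 20*N) = sqrt((5 - (314 - 1*205) - (7 + (-13 - 26))**2) + 20*(-2474)) = sqrt((5 - (314 - 205) - (7 - 39)**2) - 49480) = sqrt((5 - 1*109 - 1*(-32)**2) - 49480) = sqrt((5 - 109 - 1*1024) - 49480) = sqrt((5 - 109 - 1024) - 49480) = sqrt(-1128 - 49480) = sqrt(-50608) = 4*I*sqrt(3163)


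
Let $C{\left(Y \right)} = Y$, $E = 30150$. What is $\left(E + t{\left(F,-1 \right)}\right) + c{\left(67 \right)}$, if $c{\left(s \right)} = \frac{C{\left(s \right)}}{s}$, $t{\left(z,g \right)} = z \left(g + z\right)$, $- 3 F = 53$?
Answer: $\frac{274327}{9} \approx 30481.0$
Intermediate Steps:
$F = - \frac{53}{3}$ ($F = \left(- \frac{1}{3}\right) 53 = - \frac{53}{3} \approx -17.667$)
$c{\left(s \right)} = 1$ ($c{\left(s \right)} = \frac{s}{s} = 1$)
$\left(E + t{\left(F,-1 \right)}\right) + c{\left(67 \right)} = \left(30150 - \frac{53 \left(-1 - \frac{53}{3}\right)}{3}\right) + 1 = \left(30150 - - \frac{2968}{9}\right) + 1 = \left(30150 + \frac{2968}{9}\right) + 1 = \frac{274318}{9} + 1 = \frac{274327}{9}$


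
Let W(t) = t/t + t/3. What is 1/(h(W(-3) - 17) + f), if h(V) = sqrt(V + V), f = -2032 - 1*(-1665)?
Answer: -367/134723 - I*sqrt(34)/134723 ≈ -0.0027241 - 4.3281e-5*I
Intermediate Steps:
W(t) = 1 + t/3 (W(t) = 1 + t*(1/3) = 1 + t/3)
f = -367 (f = -2032 + 1665 = -367)
h(V) = sqrt(2)*sqrt(V) (h(V) = sqrt(2*V) = sqrt(2)*sqrt(V))
1/(h(W(-3) - 17) + f) = 1/(sqrt(2)*sqrt((1 + (1/3)*(-3)) - 17) - 367) = 1/(sqrt(2)*sqrt((1 - 1) - 17) - 367) = 1/(sqrt(2)*sqrt(0 - 17) - 367) = 1/(sqrt(2)*sqrt(-17) - 367) = 1/(sqrt(2)*(I*sqrt(17)) - 367) = 1/(I*sqrt(34) - 367) = 1/(-367 + I*sqrt(34))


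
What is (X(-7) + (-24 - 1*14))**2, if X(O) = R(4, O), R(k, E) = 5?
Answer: 1089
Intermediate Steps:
X(O) = 5
(X(-7) + (-24 - 1*14))**2 = (5 + (-24 - 1*14))**2 = (5 + (-24 - 14))**2 = (5 - 38)**2 = (-33)**2 = 1089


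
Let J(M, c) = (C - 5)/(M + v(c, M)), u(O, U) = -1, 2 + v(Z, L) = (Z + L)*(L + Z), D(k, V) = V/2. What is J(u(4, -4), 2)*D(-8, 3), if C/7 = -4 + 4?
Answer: 15/4 ≈ 3.7500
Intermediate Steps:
D(k, V) = V/2 (D(k, V) = V*(½) = V/2)
C = 0 (C = 7*(-4 + 4) = 7*0 = 0)
v(Z, L) = -2 + (L + Z)² (v(Z, L) = -2 + (Z + L)*(L + Z) = -2 + (L + Z)*(L + Z) = -2 + (L + Z)²)
J(M, c) = -5/(-2 + M + (M + c)²) (J(M, c) = (0 - 5)/(M + (-2 + (M + c)²)) = -5/(-2 + M + (M + c)²))
J(u(4, -4), 2)*D(-8, 3) = (-5/(-2 - 1 + (-1 + 2)²))*((½)*3) = -5/(-2 - 1 + 1²)*(3/2) = -5/(-2 - 1 + 1)*(3/2) = -5/(-2)*(3/2) = -5*(-½)*(3/2) = (5/2)*(3/2) = 15/4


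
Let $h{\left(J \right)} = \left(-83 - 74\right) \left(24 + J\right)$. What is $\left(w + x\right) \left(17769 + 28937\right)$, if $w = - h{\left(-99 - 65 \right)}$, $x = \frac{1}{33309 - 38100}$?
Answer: $- \frac{4918430489786}{4791} \approx -1.0266 \cdot 10^{9}$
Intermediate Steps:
$x = - \frac{1}{4791}$ ($x = \frac{1}{-4791} = - \frac{1}{4791} \approx -0.00020872$)
$h{\left(J \right)} = -3768 - 157 J$ ($h{\left(J \right)} = - 157 \left(24 + J\right) = -3768 - 157 J$)
$w = -21980$ ($w = - (-3768 - 157 \left(-99 - 65\right)) = - (-3768 - -25748) = - (-3768 + 25748) = \left(-1\right) 21980 = -21980$)
$\left(w + x\right) \left(17769 + 28937\right) = \left(-21980 - \frac{1}{4791}\right) \left(17769 + 28937\right) = \left(- \frac{105306181}{4791}\right) 46706 = - \frac{4918430489786}{4791}$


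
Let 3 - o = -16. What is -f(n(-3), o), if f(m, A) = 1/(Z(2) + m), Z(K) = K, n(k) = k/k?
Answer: -⅓ ≈ -0.33333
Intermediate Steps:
o = 19 (o = 3 - 1*(-16) = 3 + 16 = 19)
n(k) = 1
f(m, A) = 1/(2 + m)
-f(n(-3), o) = -1/(2 + 1) = -1/3 = -1*⅓ = -⅓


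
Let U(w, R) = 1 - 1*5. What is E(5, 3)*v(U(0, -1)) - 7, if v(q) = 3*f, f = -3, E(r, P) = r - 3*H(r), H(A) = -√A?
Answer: -52 - 27*√5 ≈ -112.37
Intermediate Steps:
U(w, R) = -4 (U(w, R) = 1 - 5 = -4)
E(r, P) = r + 3*√r (E(r, P) = r - (-3)*√r = r + 3*√r)
v(q) = -9 (v(q) = 3*(-3) = -9)
E(5, 3)*v(U(0, -1)) - 7 = (5 + 3*√5)*(-9) - 7 = (-45 - 27*√5) - 7 = -52 - 27*√5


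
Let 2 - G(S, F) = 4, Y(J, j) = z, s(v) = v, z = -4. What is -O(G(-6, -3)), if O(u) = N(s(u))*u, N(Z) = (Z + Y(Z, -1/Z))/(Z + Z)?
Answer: 3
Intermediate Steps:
Y(J, j) = -4
G(S, F) = -2 (G(S, F) = 2 - 1*4 = 2 - 4 = -2)
N(Z) = (-4 + Z)/(2*Z) (N(Z) = (Z - 4)/(Z + Z) = (-4 + Z)/((2*Z)) = (-4 + Z)*(1/(2*Z)) = (-4 + Z)/(2*Z))
O(u) = -2 + u/2 (O(u) = ((-4 + u)/(2*u))*u = -2 + u/2)
-O(G(-6, -3)) = -(-2 + (½)*(-2)) = -(-2 - 1) = -1*(-3) = 3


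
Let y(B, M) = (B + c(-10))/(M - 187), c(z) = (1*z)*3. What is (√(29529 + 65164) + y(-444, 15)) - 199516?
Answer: -17158139/86 + √94693 ≈ -1.9921e+5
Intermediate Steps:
c(z) = 3*z (c(z) = z*3 = 3*z)
y(B, M) = (-30 + B)/(-187 + M) (y(B, M) = (B + 3*(-10))/(M - 187) = (B - 30)/(-187 + M) = (-30 + B)/(-187 + M))
(√(29529 + 65164) + y(-444, 15)) - 199516 = (√(29529 + 65164) + (-30 - 444)/(-187 + 15)) - 199516 = (√94693 - 474/(-172)) - 199516 = (√94693 - 1/172*(-474)) - 199516 = (√94693 + 237/86) - 199516 = (237/86 + √94693) - 199516 = -17158139/86 + √94693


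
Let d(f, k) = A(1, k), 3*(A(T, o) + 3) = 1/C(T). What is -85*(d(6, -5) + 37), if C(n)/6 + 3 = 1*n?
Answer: -103955/36 ≈ -2887.6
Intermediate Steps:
C(n) = -18 + 6*n (C(n) = -18 + 6*(1*n) = -18 + 6*n)
A(T, o) = -3 + 1/(3*(-18 + 6*T))
d(f, k) = -109/36 (d(f, k) = (163 - 54*1)/(18*(-3 + 1)) = (1/18)*(163 - 54)/(-2) = (1/18)*(-½)*109 = -109/36)
-85*(d(6, -5) + 37) = -85*(-109/36 + 37) = -85*1223/36 = -103955/36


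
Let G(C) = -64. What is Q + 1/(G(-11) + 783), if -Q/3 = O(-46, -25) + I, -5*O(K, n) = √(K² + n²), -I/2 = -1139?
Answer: -4913645/719 + 3*√2741/5 ≈ -6802.6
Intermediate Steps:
I = 2278 (I = -2*(-1139) = 2278)
O(K, n) = -√(K² + n²)/5
Q = -6834 + 3*√2741/5 (Q = -3*(-√((-46)² + (-25)²)/5 + 2278) = -3*(-√(2116 + 625)/5 + 2278) = -3*(-√2741/5 + 2278) = -3*(2278 - √2741/5) = -6834 + 3*√2741/5 ≈ -6802.6)
Q + 1/(G(-11) + 783) = (-6834 + 3*√2741/5) + 1/(-64 + 783) = (-6834 + 3*√2741/5) + 1/719 = -4913645/719 + 3*√2741/5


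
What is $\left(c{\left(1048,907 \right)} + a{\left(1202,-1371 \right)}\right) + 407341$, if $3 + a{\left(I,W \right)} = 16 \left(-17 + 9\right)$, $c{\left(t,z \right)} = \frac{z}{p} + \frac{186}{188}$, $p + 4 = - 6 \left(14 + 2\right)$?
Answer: $\frac{1913849021}{4700} \approx 4.072 \cdot 10^{5}$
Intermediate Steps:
$p = -100$ ($p = -4 - 6 \left(14 + 2\right) = -4 - 96 = -100$)
$c{\left(t,z \right)} = \frac{93}{94} - \frac{z}{100}$ ($c{\left(t,z \right)} = \frac{z}{-100} + \frac{186}{188} = z \left(- \frac{1}{100}\right) + 186 \cdot \frac{1}{188} = - \frac{z}{100} + \frac{93}{94} = \frac{93}{94} - \frac{z}{100}$)
$a{\left(I,W \right)} = -131$ ($a{\left(I,W \right)} = -3 + 16 \left(-17 + 9\right) = -3 + 16 \left(-8\right) = -3 - 128 = -131$)
$\left(c{\left(1048,907 \right)} + a{\left(1202,-1371 \right)}\right) + 407341 = \left(\left(\frac{93}{94} - \frac{907}{100}\right) - 131\right) + 407341 = \left(- \frac{37979}{4700} - 131\right) + 407341 = - \frac{653679}{4700} + 407341 = \frac{1913849021}{4700}$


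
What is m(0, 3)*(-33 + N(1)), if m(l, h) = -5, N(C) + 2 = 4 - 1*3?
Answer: 170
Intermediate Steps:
N(C) = -1 (N(C) = -2 + (4 - 1*3) = -2 + (4 - 3) = -2 + 1 = -1)
m(0, 3)*(-33 + N(1)) = -5*(-33 - 1) = -5*(-34) = 170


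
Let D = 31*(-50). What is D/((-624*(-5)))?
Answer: -155/312 ≈ -0.49679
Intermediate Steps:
D = -1550
D/((-624*(-5))) = -1550/((-624*(-5))) = -1550/3120 = -1550*1/3120 = -155/312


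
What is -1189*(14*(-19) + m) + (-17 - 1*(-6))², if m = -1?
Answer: 317584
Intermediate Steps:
-1189*(14*(-19) + m) + (-17 - 1*(-6))² = -1189*(14*(-19) - 1) + (-17 - 1*(-6))² = -1189*(-266 - 1) + (-17 + 6)² = -1189*(-267) + (-11)² = 317463 + 121 = 317584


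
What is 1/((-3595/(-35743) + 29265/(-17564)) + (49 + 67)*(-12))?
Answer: -627790052/874866628699 ≈ -0.00071758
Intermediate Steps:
1/((-3595/(-35743) + 29265/(-17564)) + (49 + 67)*(-12)) = 1/((-3595*(-1/35743) + 29265*(-1/17564)) + 116*(-12)) = 1/((3595/35743 - 29265/17564) - 1392) = 1/(-982876315/627790052 - 1392) = 1/(-874866628699/627790052) = -627790052/874866628699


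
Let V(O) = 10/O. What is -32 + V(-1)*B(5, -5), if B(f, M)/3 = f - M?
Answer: -332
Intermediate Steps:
B(f, M) = -3*M + 3*f (B(f, M) = 3*(f - M) = -3*M + 3*f)
-32 + V(-1)*B(5, -5) = -32 + (10/(-1))*(-3*(-5) + 3*5) = -32 + (10*(-1))*(15 + 15) = -32 - 10*30 = -32 - 300 = -332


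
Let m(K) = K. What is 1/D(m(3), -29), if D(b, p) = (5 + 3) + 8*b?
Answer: 1/32 ≈ 0.031250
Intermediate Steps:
D(b, p) = 8 + 8*b
1/D(m(3), -29) = 1/(8 + 8*3) = 1/(8 + 24) = 1/32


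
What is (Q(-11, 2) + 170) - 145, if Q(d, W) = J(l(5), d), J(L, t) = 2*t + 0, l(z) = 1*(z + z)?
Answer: 3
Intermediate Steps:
l(z) = 2*z (l(z) = 1*(2*z) = 2*z)
J(L, t) = 2*t
Q(d, W) = 2*d
(Q(-11, 2) + 170) - 145 = (2*(-11) + 170) - 145 = (-22 + 170) - 145 = 148 - 145 = 3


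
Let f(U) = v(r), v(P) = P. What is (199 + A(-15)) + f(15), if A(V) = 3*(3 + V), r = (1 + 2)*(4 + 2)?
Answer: 181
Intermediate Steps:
r = 18 (r = 3*6 = 18)
f(U) = 18
A(V) = 9 + 3*V
(199 + A(-15)) + f(15) = (199 + (9 + 3*(-15))) + 18 = (199 + (9 - 45)) + 18 = (199 - 36) + 18 = 163 + 18 = 181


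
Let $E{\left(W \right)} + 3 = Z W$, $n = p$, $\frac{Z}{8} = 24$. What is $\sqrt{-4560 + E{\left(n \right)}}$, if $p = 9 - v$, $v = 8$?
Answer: $i \sqrt{4371} \approx 66.114 i$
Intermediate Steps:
$Z = 192$ ($Z = 8 \cdot 24 = 192$)
$p = 1$ ($p = 9 - 8 = 1$)
$n = 1$
$E{\left(W \right)} = -3 + 192 W$
$\sqrt{-4560 + E{\left(n \right)}} = \sqrt{-4560 + \left(-3 + 192 \cdot 1\right)} = \sqrt{-4560 + \left(-3 + 192\right)} = \sqrt{-4560 + 189} = \sqrt{-4371} = i \sqrt{4371}$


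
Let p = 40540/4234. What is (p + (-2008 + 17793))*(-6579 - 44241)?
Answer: -1699274184300/2117 ≈ -8.0268e+8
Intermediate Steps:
p = 20270/2117 (p = 40540*(1/4234) = 20270/2117 ≈ 9.5749)
(p + (-2008 + 17793))*(-6579 - 44241) = (20270/2117 + (-2008 + 17793))*(-6579 - 44241) = (20270/2117 + 15785)*(-50820) = (33437115/2117)*(-50820) = -1699274184300/2117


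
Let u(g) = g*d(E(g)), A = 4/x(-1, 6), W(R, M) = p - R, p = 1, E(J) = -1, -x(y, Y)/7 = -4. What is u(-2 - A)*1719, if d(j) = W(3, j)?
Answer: 51570/7 ≈ 7367.1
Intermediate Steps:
x(y, Y) = 28 (x(y, Y) = -7*(-4) = 28)
W(R, M) = 1 - R
A = ⅐ (A = 4/28 = 4*(1/28) = ⅐ ≈ 0.14286)
d(j) = -2 (d(j) = 1 - 1*3 = 1 - 3 = -2)
u(g) = -2*g (u(g) = g*(-2) = -2*g)
u(-2 - A)*1719 = -2*(-2 - 1*⅐)*1719 = -2*(-2 - ⅐)*1719 = -2*(-15/7)*1719 = (30/7)*1719 = 51570/7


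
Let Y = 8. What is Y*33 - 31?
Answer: 233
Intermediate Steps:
Y*33 - 31 = 8*33 - 31 = 264 - 31 = 233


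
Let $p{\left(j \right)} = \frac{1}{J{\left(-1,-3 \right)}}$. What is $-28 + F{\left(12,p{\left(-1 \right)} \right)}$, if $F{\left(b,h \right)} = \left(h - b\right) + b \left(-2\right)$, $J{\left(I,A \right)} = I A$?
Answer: $- \frac{191}{3} \approx -63.667$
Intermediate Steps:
$J{\left(I,A \right)} = A I$
$p{\left(j \right)} = \frac{1}{3}$ ($p{\left(j \right)} = \frac{1}{\left(-3\right) \left(-1\right)} = \frac{1}{3}$)
$F{\left(b,h \right)} = h - 3 b$ ($F{\left(b,h \right)} = \left(h - b\right) - 2 b = h - 3 b$)
$-28 + F{\left(12,p{\left(-1 \right)} \right)} = -28 + \left(\frac{1}{3} - 36\right) = -28 - \frac{107}{3} = - \frac{191}{3}$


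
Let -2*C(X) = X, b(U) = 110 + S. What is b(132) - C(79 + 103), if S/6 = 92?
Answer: 753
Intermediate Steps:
S = 552 (S = 6*92 = 552)
b(U) = 662 (b(U) = 110 + 552 = 662)
C(X) = -X/2
b(132) - C(79 + 103) = 662 - (-1)*(79 + 103)/2 = 662 - (-1)*182/2 = 662 - 1*(-91) = 662 + 91 = 753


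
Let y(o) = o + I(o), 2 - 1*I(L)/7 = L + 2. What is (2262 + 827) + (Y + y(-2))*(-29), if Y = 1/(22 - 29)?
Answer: 19216/7 ≈ 2745.1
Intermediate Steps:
I(L) = -7*L (I(L) = 14 - 7*(L + 2) = 14 - 7*(2 + L) = 14 + (-14 - 7*L) = -7*L)
Y = -⅐ (Y = 1/(-7) = -⅐ ≈ -0.14286)
y(o) = -6*o (y(o) = o - 7*o = -6*o)
(2262 + 827) + (Y + y(-2))*(-29) = (2262 + 827) + (-⅐ - 6*(-2))*(-29) = 3089 + (-⅐ + 12)*(-29) = 3089 + (83/7)*(-29) = 3089 - 2407/7 = 19216/7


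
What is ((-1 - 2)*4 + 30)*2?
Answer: 36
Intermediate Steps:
((-1 - 2)*4 + 30)*2 = (-3*4 + 30)*2 = (-12 + 30)*2 = 18*2 = 36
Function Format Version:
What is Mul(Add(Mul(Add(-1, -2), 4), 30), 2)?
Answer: 36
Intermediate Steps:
Mul(Add(Mul(Add(-1, -2), 4), 30), 2) = Mul(Add(Mul(-3, 4), 30), 2) = Mul(Add(-12, 30), 2) = Mul(18, 2) = 36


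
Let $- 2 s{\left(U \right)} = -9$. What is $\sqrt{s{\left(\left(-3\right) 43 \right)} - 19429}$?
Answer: $\frac{i \sqrt{77698}}{2} \approx 139.37 i$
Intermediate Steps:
$s{\left(U \right)} = \frac{9}{2}$ ($s{\left(U \right)} = \left(- \frac{1}{2}\right) \left(-9\right) = \frac{9}{2}$)
$\sqrt{s{\left(\left(-3\right) 43 \right)} - 19429} = \sqrt{\frac{9}{2} - 19429} = \sqrt{- \frac{38849}{2}} = \frac{i \sqrt{77698}}{2}$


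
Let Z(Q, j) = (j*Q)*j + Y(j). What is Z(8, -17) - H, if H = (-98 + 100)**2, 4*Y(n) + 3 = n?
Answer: 2303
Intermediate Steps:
Y(n) = -3/4 + n/4
Z(Q, j) = -3/4 + j/4 + Q*j**2 (Z(Q, j) = (j*Q)*j + (-3/4 + j/4) = (Q*j)*j + (-3/4 + j/4) = Q*j**2 + (-3/4 + j/4) = -3/4 + j/4 + Q*j**2)
H = 4 (H = 2**2 = 4)
Z(8, -17) - H = (-3/4 + (1/4)*(-17) + 8*(-17)**2) - 1*4 = (-3/4 - 17/4 + 8*289) - 4 = (-3/4 - 17/4 + 2312) - 4 = 2307 - 4 = 2303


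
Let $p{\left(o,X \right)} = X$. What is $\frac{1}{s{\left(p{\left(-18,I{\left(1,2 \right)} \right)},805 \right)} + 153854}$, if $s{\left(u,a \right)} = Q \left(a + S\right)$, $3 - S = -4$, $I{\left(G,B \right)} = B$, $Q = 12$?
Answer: $\frac{1}{163598} \approx 6.1125 \cdot 10^{-6}$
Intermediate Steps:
$S = 7$ ($S = 3 - -4 = 3 + 4 = 7$)
$s{\left(u,a \right)} = 84 + 12 a$ ($s{\left(u,a \right)} = 12 \left(a + 7\right) = 12 \left(7 + a\right) = 84 + 12 a$)
$\frac{1}{s{\left(p{\left(-18,I{\left(1,2 \right)} \right)},805 \right)} + 153854} = \frac{1}{\left(84 + 12 \cdot 805\right) + 153854} = \frac{1}{\left(84 + 9660\right) + 153854} = \frac{1}{9744 + 153854} = \frac{1}{163598}$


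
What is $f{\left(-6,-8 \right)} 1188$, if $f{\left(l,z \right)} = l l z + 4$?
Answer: $-337392$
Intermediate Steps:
$f{\left(l,z \right)} = 4 + z l^{2}$ ($f{\left(l,z \right)} = l^{2} z + 4 = z l^{2} + 4 = 4 + z l^{2}$)
$f{\left(-6,-8 \right)} 1188 = \left(4 - 8 \left(-6\right)^{2}\right) 1188 = \left(4 - 288\right) 1188 = \left(-284\right) 1188 = -337392$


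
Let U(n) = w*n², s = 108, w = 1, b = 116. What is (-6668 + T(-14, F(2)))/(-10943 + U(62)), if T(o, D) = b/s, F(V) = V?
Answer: 180007/191673 ≈ 0.93914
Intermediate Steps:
T(o, D) = 29/27 (T(o, D) = 116/108 = 116*(1/108) = 29/27)
U(n) = n² (U(n) = 1*n² = n²)
(-6668 + T(-14, F(2)))/(-10943 + U(62)) = (-6668 + 29/27)/(-10943 + 62²) = -180007/(27*(-10943 + 3844)) = -180007/27/(-7099) = -180007/27*(-1/7099) = 180007/191673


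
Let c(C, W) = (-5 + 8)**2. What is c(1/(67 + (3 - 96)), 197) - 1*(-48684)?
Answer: 48693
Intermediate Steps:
c(C, W) = 9 (c(C, W) = 3**2 = 9)
c(1/(67 + (3 - 96)), 197) - 1*(-48684) = 9 - 1*(-48684) = 9 + 48684 = 48693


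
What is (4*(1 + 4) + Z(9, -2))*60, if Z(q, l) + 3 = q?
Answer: 1560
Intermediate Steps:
Z(q, l) = -3 + q
(4*(1 + 4) + Z(9, -2))*60 = (4*(1 + 4) + (-3 + 9))*60 = (4*5 + 6)*60 = (20 + 6)*60 = 26*60 = 1560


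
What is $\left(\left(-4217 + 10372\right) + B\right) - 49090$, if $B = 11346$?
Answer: $-31589$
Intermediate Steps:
$\left(\left(-4217 + 10372\right) + B\right) - 49090 = \left(\left(-4217 + 10372\right) + 11346\right) - 49090 = \left(6155 + 11346\right) - 49090 = 17501 - 49090 = -31589$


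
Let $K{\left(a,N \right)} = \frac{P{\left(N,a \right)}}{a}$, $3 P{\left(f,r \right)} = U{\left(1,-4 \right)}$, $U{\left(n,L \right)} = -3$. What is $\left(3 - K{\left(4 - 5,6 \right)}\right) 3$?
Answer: $6$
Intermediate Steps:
$P{\left(f,r \right)} = -1$ ($P{\left(f,r \right)} = \frac{1}{3} \left(-3\right) = -1$)
$K{\left(a,N \right)} = - \frac{1}{a}$
$\left(3 - K{\left(4 - 5,6 \right)}\right) 3 = \left(3 - - \frac{1}{4 - 5}\right) 3 = \left(3 - - \frac{1}{-1}\right) 3 = \left(3 - \left(-1\right) \left(-1\right)\right) 3 = \left(3 - 1\right) 3 = 2 \cdot 3 = 6$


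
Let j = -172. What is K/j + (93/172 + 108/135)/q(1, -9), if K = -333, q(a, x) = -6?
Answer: 8837/5160 ≈ 1.7126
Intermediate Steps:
K/j + (93/172 + 108/135)/q(1, -9) = -333/(-172) + (93/172 + 108/135)/(-6) = -333*(-1/172) + (93*(1/172) + 108*(1/135))*(-1/6) = 333/172 + (93/172 + 4/5)*(-1/6) = 333/172 + (1153/860)*(-1/6) = 333/172 - 1153/5160 = 8837/5160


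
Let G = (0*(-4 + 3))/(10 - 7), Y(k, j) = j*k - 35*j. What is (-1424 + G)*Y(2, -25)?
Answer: -1174800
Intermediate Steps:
Y(k, j) = -35*j + j*k
G = 0 (G = (0*(-1))/3 = 0*(⅓) = 0)
(-1424 + G)*Y(2, -25) = (-1424 + 0)*(-25*(-35 + 2)) = -(-35600)*(-33) = -1424*825 = -1174800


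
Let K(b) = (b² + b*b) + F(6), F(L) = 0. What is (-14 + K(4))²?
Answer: 324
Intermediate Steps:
K(b) = 2*b² (K(b) = (b² + b*b) + 0 = (b² + b²) + 0 = 2*b² + 0 = 2*b²)
(-14 + K(4))² = (-14 + 2*4²)² = (-14 + 2*16)² = (-14 + 32)² = 18² = 324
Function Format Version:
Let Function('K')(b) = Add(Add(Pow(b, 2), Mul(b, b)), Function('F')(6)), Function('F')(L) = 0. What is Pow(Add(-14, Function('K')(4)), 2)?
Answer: 324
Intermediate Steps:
Function('K')(b) = Mul(2, Pow(b, 2)) (Function('K')(b) = Add(Add(Pow(b, 2), Mul(b, b)), 0) = Add(Add(Pow(b, 2), Pow(b, 2)), 0) = Add(Mul(2, Pow(b, 2)), 0) = Mul(2, Pow(b, 2)))
Pow(Add(-14, Function('K')(4)), 2) = Pow(Add(-14, Mul(2, Pow(4, 2))), 2) = Pow(Add(-14, Mul(2, 16)), 2) = Pow(Add(-14, 32), 2) = Pow(18, 2) = 324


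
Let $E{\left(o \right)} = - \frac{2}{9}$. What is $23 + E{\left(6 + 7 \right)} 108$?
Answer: $-1$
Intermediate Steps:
$E{\left(o \right)} = - \frac{2}{9}$ ($E{\left(o \right)} = \left(-2\right) \frac{1}{9} = - \frac{2}{9}$)
$23 + E{\left(6 + 7 \right)} 108 = 23 - 24 = -1$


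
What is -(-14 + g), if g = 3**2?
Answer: 5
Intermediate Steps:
g = 9
-(-14 + g) = -(-14 + 9) = -1*(-5) = 5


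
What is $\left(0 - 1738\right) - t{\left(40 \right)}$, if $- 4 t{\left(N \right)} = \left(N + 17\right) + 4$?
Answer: $- \frac{6891}{4} \approx -1722.8$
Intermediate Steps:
$t{\left(N \right)} = - \frac{21}{4} - \frac{N}{4}$ ($t{\left(N \right)} = - \frac{\left(N + 17\right) + 4}{4} = - \frac{\left(17 + N\right) + 4}{4} = - \frac{21 + N}{4} = - \frac{21}{4} - \frac{N}{4}$)
$\left(0 - 1738\right) - t{\left(40 \right)} = \left(0 - 1738\right) - \left(- \frac{21}{4} - 10\right) = -1738 - - \frac{61}{4} = -1738 + \frac{61}{4} = - \frac{6891}{4}$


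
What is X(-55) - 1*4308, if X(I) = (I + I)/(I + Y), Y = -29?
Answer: -180881/42 ≈ -4306.7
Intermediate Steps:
X(I) = 2*I/(-29 + I) (X(I) = (I + I)/(I - 29) = (2*I)/(-29 + I) = 2*I/(-29 + I))
X(-55) - 1*4308 = 2*(-55)/(-29 - 55) - 1*4308 = 2*(-55)/(-84) - 4308 = 2*(-55)*(-1/84) - 4308 = 55/42 - 4308 = -180881/42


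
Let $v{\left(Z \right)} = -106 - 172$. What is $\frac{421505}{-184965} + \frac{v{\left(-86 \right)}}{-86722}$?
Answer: $- \frac{3650233634}{1604053473} \approx -2.2756$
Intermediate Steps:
$v{\left(Z \right)} = -278$
$\frac{421505}{-184965} + \frac{v{\left(-86 \right)}}{-86722} = \frac{421505}{-184965} - \frac{278}{-86722} = 421505 \left(- \frac{1}{184965}\right) - - \frac{139}{43361} = - \frac{84301}{36993} + \frac{139}{43361} = - \frac{3650233634}{1604053473}$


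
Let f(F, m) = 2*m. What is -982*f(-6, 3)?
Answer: -5892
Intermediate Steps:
-982*f(-6, 3) = -1964*3 = -982*6 = -5892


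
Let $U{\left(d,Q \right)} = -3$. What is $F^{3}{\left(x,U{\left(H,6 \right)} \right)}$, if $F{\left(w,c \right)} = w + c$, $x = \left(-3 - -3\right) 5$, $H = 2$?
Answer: $-27$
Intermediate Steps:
$x = 0$ ($x = \left(-3 + 3\right) 5 = 0 \cdot 5 = 0$)
$F{\left(w,c \right)} = c + w$
$F^{3}{\left(x,U{\left(H,6 \right)} \right)} = \left(-3 + 0\right)^{3} = \left(-3\right)^{3} = -27$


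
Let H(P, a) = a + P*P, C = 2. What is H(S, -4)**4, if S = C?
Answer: 0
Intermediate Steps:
S = 2
H(P, a) = a + P**2
H(S, -4)**4 = (-4 + 2**2)**4 = (-4 + 4)**4 = 0**4 = 0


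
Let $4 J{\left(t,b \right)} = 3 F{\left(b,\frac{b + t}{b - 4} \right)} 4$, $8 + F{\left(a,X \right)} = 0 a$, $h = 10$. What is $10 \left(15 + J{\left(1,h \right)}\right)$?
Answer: $-90$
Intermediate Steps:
$F{\left(a,X \right)} = -8$ ($F{\left(a,X \right)} = -8 + 0 a = -8 + 0 = -8$)
$J{\left(t,b \right)} = -24$ ($J{\left(t,b \right)} = \frac{3 \left(-8\right) 4}{4} = \frac{\left(-24\right) 4}{4} = \frac{1}{4} \left(-96\right) = -24$)
$10 \left(15 + J{\left(1,h \right)}\right) = 10 \left(15 - 24\right) = 10 \left(-9\right) = -90$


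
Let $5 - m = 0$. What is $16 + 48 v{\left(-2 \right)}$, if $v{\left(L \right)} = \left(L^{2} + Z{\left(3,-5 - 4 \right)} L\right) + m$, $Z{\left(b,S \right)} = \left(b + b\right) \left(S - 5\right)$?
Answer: $8512$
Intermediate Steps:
$Z{\left(b,S \right)} = 2 b \left(-5 + S\right)$
$m = 5$ ($m = 5 - 0 = 5 + 0 = 5$)
$v{\left(L \right)} = 5 + L^{2} - 84 L$ ($v{\left(L \right)} = \left(L^{2} + 2 \cdot 3 \left(-5 - 9\right) L\right) + 5 = \left(L^{2} + 2 \cdot 3 \left(-14\right) L\right) + 5 = \left(L^{2} - 84 L\right) + 5 = 5 + L^{2} - 84 L$)
$16 + 48 v{\left(-2 \right)} = 16 + 48 \left(5 + \left(-2\right)^{2} - -168\right) = 16 + 48 \left(5 + 4 + 168\right) = 16 + 48 \cdot 177 = 16 + 8496 = 8512$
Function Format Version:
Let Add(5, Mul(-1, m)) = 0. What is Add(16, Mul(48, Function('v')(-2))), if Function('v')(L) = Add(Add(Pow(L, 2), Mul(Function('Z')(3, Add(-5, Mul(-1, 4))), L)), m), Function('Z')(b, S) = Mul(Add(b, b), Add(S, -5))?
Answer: 8512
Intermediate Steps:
Function('Z')(b, S) = Mul(2, b, Add(-5, S)) (Function('Z')(b, S) = Mul(Mul(2, b), Add(-5, S)) = Mul(2, b, Add(-5, S)))
m = 5 (m = Add(5, Mul(-1, 0)) = Add(5, 0) = 5)
Function('v')(L) = Add(5, Pow(L, 2), Mul(-84, L)) (Function('v')(L) = Add(Add(Pow(L, 2), Mul(Mul(2, 3, Add(-5, Add(-5, Mul(-1, 4)))), L)), 5) = Add(Add(Pow(L, 2), Mul(Mul(2, 3, Add(-5, Add(-5, -4))), L)), 5) = Add(Add(Pow(L, 2), Mul(Mul(2, 3, Add(-5, -9)), L)), 5) = Add(Add(Pow(L, 2), Mul(Mul(2, 3, -14), L)), 5) = Add(Add(Pow(L, 2), Mul(-84, L)), 5) = Add(5, Pow(L, 2), Mul(-84, L)))
Add(16, Mul(48, Function('v')(-2))) = Add(16, Mul(48, Add(5, Pow(-2, 2), Mul(-84, -2)))) = Add(16, Mul(48, Add(5, 4, 168))) = Add(16, Mul(48, 177)) = Add(16, 8496) = 8512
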